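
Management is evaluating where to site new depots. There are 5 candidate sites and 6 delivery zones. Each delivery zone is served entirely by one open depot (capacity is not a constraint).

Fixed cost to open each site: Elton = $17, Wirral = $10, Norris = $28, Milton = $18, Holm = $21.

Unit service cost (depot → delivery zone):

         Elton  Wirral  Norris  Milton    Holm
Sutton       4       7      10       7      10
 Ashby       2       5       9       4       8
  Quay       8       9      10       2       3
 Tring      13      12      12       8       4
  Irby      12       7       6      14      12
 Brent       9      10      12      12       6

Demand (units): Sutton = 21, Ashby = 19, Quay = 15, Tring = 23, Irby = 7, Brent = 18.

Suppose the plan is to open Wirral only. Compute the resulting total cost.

Total cost: 892

Each delivery zone is assigned to its cheapest site among the open ones.
{Wirral}: Sutton→Wirral 7·21=147, Ashby→Wirral 5·19=95, Quay→Wirral 9·15=135, Tring→Wirral 12·23=276, Irby→Wirral 7·7=49, Brent→Wirral 10·18=180. Service 882; fixed 10; total 892.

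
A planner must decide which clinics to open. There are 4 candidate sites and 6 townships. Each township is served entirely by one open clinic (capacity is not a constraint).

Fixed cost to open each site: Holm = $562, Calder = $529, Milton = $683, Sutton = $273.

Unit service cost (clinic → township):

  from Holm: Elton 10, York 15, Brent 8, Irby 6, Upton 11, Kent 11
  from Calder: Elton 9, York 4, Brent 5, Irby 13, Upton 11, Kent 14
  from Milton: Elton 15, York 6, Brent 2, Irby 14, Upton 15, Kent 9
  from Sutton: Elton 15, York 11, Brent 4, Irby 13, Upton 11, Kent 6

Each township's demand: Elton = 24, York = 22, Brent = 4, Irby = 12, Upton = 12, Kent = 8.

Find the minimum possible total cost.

For any fixed open set, each township goes to its cheapest open site; total = fixed + service.
{Sutton}: Elton→Sutton 15·24=360, York→Sutton 11·22=242, Brent→Sutton 4·4=16, Irby→Sutton 13·12=156, Upton→Sutton 11·12=132, Kent→Sutton 6·8=48. Service 954; fixed 273; total 1227.
{Calder}: service 724 + fixed 529 = 1253
{Holm}: service 894 + fixed 562 = 1456
{Holm, Calder, Milton, Sutton}: Elton→Calder 9·24=216, York→Calder 4·22=88, Brent→Milton 2·4=8, Irby→Holm 6·12=72, Upton→Holm 11·12=132, Kent→Sutton 6·8=48. Service 564; fixed 2047; total 2611.
No other subset beats 1227.

Minimum total cost: 1227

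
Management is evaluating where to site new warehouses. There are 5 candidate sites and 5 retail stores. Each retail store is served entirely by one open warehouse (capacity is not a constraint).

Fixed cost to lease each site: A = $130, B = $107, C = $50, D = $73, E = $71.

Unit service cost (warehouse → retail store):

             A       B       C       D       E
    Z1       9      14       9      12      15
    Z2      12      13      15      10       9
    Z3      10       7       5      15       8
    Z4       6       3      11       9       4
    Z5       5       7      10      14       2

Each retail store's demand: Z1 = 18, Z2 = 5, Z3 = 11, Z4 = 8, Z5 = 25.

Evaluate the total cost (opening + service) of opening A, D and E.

Each retail store is assigned to its cheapest site among the open ones.
{A, D, E}: Z1→A 9·18=162, Z2→E 9·5=45, Z3→E 8·11=88, Z4→E 4·8=32, Z5→E 2·25=50. Service 377; fixed 274; total 651.

Total cost: 651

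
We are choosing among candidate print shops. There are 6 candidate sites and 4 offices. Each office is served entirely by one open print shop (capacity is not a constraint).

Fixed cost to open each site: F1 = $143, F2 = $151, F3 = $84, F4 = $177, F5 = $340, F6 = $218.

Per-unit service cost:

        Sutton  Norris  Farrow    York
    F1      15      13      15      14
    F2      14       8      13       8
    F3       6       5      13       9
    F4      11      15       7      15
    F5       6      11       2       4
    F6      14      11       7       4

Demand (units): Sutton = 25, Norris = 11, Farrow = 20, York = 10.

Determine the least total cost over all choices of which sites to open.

Minimum total cost: 639

For any fixed open set, each office goes to its cheapest open site; total = fixed + service.
{F3}: Sutton→F3 6·25=150, Norris→F3 5·11=55, Farrow→F3 13·20=260, York→F3 9·10=90. Service 555; fixed 84; total 639.
{F3, F6}: Sutton→F3 6·25=150, Norris→F3 5·11=55, Farrow→F6 7·20=140, York→F6 4·10=40. Service 385; fixed 302; total 687.
{F5}: service 351 + fixed 340 = 691
{F1, F2, F3, F4, F5, F6}: Sutton→F3 6·25=150, Norris→F3 5·11=55, Farrow→F5 2·20=40, York→F5 4·10=40. Service 285; fixed 1113; total 1398.
No other subset beats 639.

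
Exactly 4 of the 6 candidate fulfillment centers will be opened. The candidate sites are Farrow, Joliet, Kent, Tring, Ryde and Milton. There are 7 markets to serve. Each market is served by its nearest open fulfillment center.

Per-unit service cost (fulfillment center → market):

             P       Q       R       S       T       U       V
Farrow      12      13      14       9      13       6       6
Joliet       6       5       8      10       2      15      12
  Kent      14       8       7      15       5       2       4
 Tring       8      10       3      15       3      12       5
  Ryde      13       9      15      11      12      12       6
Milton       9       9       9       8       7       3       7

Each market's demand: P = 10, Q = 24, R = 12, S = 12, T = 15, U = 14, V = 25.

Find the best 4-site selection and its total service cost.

Choose Joliet, Kent, Tring and Milton; total service cost 470.

With exactly 4 open, each market uses its cheapest among the chosen.
{Joliet, Kent, Tring, Milton}: P→Joliet 6·10=60, Q→Joliet 5·24=120, R→Tring 3·12=36, S→Milton 8·12=96, T→Joliet 2·15=30, U→Kent 2·14=28, V→Kent 4·25=100. Service cost 470.
{Farrow, Joliet, Kent, Tring}: service cost 482
{Joliet, Kent, Tring, Ryde}: service cost 494
Among all 15 size-4 choices, {Joliet, Kent, Tring, Milton} is lowest.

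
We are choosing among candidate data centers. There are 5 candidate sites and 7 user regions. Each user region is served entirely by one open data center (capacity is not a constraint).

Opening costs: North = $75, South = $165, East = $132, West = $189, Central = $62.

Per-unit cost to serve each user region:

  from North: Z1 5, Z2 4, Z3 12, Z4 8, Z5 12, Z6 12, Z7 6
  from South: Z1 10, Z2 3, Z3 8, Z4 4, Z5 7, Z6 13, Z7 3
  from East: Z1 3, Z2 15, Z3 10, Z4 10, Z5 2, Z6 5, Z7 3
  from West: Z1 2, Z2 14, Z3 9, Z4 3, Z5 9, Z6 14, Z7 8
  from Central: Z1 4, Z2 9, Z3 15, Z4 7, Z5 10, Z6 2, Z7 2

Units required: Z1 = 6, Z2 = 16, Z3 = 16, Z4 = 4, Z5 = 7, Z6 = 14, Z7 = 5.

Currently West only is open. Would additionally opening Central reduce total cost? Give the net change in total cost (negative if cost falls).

Current service cost with {West}: 691.
Adding Central: each user region re-picks its cheapest; new service cost 413, saving 278.
Extra fixed cost: 62. Net change = 62 − 278 = -216.
(Totals: 880 → 664.)

Yes — net change −216 (cost falls by 216).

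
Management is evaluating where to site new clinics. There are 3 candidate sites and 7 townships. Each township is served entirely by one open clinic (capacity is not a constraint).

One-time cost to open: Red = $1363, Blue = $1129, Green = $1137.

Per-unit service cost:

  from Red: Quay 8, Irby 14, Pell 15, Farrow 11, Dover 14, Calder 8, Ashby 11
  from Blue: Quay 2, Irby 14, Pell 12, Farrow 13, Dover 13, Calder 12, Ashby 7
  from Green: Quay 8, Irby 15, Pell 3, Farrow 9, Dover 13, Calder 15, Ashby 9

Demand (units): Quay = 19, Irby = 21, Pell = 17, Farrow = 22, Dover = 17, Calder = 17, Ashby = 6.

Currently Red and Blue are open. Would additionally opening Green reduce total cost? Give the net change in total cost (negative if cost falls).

No — net change +940 (cost rises by 940).

Current service cost with {Red, Blue}: 1177.
Adding Green: each township re-picks its cheapest; new service cost 980, saving 197.
Extra fixed cost: 1137. Net change = 1137 − 197 = 940.
(Totals: 3669 → 4609.)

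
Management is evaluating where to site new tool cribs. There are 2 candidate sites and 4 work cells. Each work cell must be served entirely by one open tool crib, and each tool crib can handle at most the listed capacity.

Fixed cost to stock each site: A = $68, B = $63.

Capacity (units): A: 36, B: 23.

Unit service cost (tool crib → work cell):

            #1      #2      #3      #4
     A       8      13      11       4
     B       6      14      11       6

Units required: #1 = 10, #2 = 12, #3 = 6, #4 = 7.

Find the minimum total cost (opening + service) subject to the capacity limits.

Minimum total cost: 398

Open {A}: #1→A 8·10=80, #2→A 13·12=156, #3→A 11·6=66, #4→A 4·7=28.
Loads: A carries 35/36. Service 330; fixed 68; total 398.
Next best feasible plan costs 441.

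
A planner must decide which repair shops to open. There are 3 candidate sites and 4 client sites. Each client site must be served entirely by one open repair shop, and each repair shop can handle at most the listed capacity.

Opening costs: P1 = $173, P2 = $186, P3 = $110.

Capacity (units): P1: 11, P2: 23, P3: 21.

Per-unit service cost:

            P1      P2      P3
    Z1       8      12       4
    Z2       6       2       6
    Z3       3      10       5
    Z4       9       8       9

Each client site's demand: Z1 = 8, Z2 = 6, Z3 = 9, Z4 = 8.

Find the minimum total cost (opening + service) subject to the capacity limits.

Minimum total cost: 449

Open {P2, P3}: Z1→P3 4·8=32, Z2→P2 2·6=12, Z3→P3 5·9=45, Z4→P2 8·8=64.
Loads: P2 carries 14/23, P3 carries 17/21. Service 153; fixed 296; total 449.
Next best feasible plan costs 494.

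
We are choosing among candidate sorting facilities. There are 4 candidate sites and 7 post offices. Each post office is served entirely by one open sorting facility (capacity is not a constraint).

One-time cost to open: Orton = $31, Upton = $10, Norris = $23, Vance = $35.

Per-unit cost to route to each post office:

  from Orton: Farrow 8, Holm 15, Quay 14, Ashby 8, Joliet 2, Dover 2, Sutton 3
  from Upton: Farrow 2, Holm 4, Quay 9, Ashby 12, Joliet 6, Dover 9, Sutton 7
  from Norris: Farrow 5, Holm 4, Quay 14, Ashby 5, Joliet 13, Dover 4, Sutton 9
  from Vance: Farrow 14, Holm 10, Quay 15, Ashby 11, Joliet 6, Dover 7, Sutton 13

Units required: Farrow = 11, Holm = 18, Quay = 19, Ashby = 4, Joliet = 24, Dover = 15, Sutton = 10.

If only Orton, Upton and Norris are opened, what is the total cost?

Total cost: 457

Each post office is assigned to its cheapest site among the open ones.
{Orton, Upton, Norris}: Farrow→Upton 2·11=22, Holm→Upton 4·18=72, Quay→Upton 9·19=171, Ashby→Norris 5·4=20, Joliet→Orton 2·24=48, Dover→Orton 2·15=30, Sutton→Orton 3·10=30. Service 393; fixed 64; total 457.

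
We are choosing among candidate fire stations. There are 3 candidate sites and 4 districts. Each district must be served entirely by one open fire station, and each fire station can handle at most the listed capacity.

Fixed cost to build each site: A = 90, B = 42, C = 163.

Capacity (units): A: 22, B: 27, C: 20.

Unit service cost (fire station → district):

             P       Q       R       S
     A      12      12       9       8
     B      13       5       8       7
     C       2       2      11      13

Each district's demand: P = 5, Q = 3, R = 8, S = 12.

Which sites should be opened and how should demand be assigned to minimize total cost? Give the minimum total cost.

Open {A, B}: P→A 12·5=60, Q→B 5·3=15, R→B 8·8=64, S→B 7·12=84.
Loads: A carries 5/22, B carries 23/27. Service 223; fixed 132; total 355.
Next best feasible plan costs 363.

Minimum total cost: 355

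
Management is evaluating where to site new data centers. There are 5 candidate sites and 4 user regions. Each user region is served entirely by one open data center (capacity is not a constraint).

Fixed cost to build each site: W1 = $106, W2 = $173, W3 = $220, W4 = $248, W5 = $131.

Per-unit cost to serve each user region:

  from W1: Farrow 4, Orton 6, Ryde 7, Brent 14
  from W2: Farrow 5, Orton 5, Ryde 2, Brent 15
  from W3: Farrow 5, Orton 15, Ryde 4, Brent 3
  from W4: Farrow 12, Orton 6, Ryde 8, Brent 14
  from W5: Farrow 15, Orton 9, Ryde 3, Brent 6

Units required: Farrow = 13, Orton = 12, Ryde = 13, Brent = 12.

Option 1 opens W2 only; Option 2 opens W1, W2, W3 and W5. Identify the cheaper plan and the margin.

Option 1 is cheaper by 300.

Option 1: {W2}: Farrow→W2 5·13=65, Orton→W2 5·12=60, Ryde→W2 2·13=26, Brent→W2 15·12=180. Service 331; fixed 173; total 504.
Option 2: {W1, W2, W3, W5}: Farrow→W1 4·13=52, Orton→W2 5·12=60, Ryde→W2 2·13=26, Brent→W3 3·12=36. Service 174; fixed 630; total 804.
Difference: |504 − 804| = 300.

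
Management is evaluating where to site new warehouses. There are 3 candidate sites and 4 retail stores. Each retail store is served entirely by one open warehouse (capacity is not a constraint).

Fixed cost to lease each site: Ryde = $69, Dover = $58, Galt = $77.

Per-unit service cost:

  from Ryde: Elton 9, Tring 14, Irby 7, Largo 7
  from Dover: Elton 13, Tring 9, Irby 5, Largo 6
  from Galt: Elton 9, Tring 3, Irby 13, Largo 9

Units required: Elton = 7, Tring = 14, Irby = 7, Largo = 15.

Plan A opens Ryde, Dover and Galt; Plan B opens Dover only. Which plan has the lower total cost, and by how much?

Plan A: {Ryde, Dover, Galt}: Elton→Ryde 9·7=63, Tring→Galt 3·14=42, Irby→Dover 5·7=35, Largo→Dover 6·15=90. Service 230; fixed 204; total 434.
Plan B: {Dover}: Elton→Dover 13·7=91, Tring→Dover 9·14=126, Irby→Dover 5·7=35, Largo→Dover 6·15=90. Service 342; fixed 58; total 400.
Difference: |434 − 400| = 34.

Plan B is cheaper by 34.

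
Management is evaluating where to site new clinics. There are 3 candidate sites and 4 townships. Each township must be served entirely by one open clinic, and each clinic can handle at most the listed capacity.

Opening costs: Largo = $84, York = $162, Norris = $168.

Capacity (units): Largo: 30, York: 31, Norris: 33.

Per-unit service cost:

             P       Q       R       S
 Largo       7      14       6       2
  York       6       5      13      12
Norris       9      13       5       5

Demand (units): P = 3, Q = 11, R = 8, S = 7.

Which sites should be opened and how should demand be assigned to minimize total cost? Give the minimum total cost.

Open {Largo}: P→Largo 7·3=21, Q→Largo 14·11=154, R→Largo 6·8=48, S→Largo 2·7=14.
Loads: Largo carries 29/30. Service 237; fixed 84; total 321.
Next best feasible plan costs 381.

Minimum total cost: 321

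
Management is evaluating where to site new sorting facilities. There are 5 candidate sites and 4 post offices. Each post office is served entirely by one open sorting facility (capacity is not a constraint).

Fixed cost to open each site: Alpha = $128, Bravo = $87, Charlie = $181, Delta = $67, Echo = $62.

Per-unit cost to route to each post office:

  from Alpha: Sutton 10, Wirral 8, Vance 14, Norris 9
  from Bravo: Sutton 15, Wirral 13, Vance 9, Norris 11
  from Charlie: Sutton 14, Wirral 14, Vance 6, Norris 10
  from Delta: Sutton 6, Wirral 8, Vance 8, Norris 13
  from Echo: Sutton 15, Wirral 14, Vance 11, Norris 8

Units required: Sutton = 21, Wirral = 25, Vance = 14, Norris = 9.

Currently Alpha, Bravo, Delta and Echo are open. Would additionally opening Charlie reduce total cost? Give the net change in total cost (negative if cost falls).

No — net change +153 (cost rises by 153).

Current service cost with {Alpha, Bravo, Delta, Echo}: 510.
Adding Charlie: each post office re-picks its cheapest; new service cost 482, saving 28.
Extra fixed cost: 181. Net change = 181 − 28 = 153.
(Totals: 854 → 1007.)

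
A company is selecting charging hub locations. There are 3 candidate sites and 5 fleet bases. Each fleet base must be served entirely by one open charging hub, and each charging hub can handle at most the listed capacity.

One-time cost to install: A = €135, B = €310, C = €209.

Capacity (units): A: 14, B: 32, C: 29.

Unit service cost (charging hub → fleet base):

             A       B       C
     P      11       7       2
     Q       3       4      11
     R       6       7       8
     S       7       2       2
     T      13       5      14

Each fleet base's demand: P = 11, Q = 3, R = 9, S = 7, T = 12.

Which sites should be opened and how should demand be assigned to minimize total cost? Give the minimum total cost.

Open {A, B}: P→B 7·11=77, Q→A 3·3=9, R→A 6·9=54, S→B 2·7=14, T→B 5·12=60.
Loads: A carries 12/14, B carries 30/32. Service 214; fixed 445; total 659.
Next best feasible plan costs 690.

Minimum total cost: 659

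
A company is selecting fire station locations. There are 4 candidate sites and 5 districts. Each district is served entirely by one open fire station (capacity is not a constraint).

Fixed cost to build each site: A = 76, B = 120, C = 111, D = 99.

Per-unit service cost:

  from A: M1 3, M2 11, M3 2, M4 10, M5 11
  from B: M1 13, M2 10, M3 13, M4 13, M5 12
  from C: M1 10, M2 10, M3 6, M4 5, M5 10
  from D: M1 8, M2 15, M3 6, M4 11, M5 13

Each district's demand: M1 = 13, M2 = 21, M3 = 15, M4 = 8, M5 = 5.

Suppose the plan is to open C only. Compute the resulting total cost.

Total cost: 631

Each district is assigned to its cheapest site among the open ones.
{C}: M1→C 10·13=130, M2→C 10·21=210, M3→C 6·15=90, M4→C 5·8=40, M5→C 10·5=50. Service 520; fixed 111; total 631.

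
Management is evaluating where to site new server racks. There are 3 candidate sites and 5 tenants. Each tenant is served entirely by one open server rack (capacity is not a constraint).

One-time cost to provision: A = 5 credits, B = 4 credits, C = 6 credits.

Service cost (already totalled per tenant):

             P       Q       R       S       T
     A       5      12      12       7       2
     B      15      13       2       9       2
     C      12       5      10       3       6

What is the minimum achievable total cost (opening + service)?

Minimum total cost: 32

For any fixed open set, each tenant goes to its cheapest open site; total = fixed + service.
{A, B, C}: P→A 5, Q→C 5, R→B 2, S→C 3, T→A 2. Service 17; fixed 15; total 32.
{B, C}: service 24 + fixed 10 = 34
{A, C}: service 25 + fixed 11 = 36
{B}: P→B 15, Q→B 13, R→B 2, S→B 9, T→B 2. Service 41; fixed 4; total 45.
No other subset beats 32.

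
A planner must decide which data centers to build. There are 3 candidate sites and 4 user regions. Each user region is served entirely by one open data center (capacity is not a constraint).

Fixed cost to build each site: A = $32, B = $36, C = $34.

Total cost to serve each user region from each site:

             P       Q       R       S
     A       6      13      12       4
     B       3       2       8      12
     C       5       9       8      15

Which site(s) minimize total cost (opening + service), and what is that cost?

Open B only; minimum total cost 61.

For any fixed open set, each user region goes to its cheapest open site; total = fixed + service.
{B}: P→B 3, Q→B 2, R→B 8, S→B 12. Service 25; fixed 36; total 61.
{A}: P→A 6, Q→A 13, R→A 12, S→A 4. Service 35; fixed 32; total 67.
{C}: service 37 + fixed 34 = 71
{A, B, C}: service 17 + fixed 102 = 119
No other subset beats 61.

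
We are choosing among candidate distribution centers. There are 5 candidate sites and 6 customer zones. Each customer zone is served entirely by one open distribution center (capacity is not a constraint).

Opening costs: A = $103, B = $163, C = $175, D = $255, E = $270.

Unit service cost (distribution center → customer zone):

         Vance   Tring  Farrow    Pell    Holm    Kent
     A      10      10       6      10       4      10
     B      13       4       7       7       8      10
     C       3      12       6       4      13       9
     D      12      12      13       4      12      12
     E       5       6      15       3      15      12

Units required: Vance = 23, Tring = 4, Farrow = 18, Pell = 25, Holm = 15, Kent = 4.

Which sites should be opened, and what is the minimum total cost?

Open A and C; minimum total cost 691.

For any fixed open set, each customer zone goes to its cheapest open site; total = fixed + service.
{A, C}: Vance→C 3·23=69, Tring→A 10·4=40, Farrow→A 6·18=108, Pell→C 4·25=100, Holm→A 4·15=60, Kent→C 9·4=36. Service 413; fixed 278; total 691.
{C}: service 556 + fixed 175 = 731
{B, C}: service 449 + fixed 338 = 787
{A, B, C, D, E}: Vance→C 3·23=69, Tring→B 4·4=16, Farrow→A 6·18=108, Pell→E 3·25=75, Holm→A 4·15=60, Kent→C 9·4=36. Service 364; fixed 966; total 1330.
No other subset beats 691.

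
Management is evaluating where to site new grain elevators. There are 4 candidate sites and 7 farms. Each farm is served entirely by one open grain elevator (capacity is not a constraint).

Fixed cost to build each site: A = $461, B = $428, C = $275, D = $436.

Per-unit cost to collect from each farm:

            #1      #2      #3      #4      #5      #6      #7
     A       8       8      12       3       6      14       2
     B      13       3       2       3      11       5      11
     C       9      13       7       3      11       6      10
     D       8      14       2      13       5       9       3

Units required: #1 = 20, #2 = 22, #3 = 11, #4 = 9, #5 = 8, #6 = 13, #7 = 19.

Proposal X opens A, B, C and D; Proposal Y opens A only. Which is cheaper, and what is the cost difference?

Proposal Y is cheaper by 794.

Proposal X: {A, B, C, D}: #1→A 8·20=160, #2→B 3·22=66, #3→B 2·11=22, #4→A 3·9=27, #5→D 5·8=40, #6→B 5·13=65, #7→A 2·19=38. Service 418; fixed 1600; total 2018.
Proposal Y: {A}: #1→A 8·20=160, #2→A 8·22=176, #3→A 12·11=132, #4→A 3·9=27, #5→A 6·8=48, #6→A 14·13=182, #7→A 2·19=38. Service 763; fixed 461; total 1224.
Difference: |2018 − 1224| = 794.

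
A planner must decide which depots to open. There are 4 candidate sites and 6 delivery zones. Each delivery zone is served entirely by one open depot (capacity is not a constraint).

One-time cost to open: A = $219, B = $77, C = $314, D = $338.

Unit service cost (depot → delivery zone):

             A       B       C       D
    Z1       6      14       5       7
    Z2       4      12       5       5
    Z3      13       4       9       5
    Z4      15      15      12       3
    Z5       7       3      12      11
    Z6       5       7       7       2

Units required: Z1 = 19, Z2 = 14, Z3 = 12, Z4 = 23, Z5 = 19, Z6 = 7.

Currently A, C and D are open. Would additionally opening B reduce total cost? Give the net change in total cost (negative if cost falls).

Yes — net change −11 (cost falls by 11).

Current service cost with {A, C, D}: 427.
Adding B: each delivery zone re-picks its cheapest; new service cost 339, saving 88.
Extra fixed cost: 77. Net change = 77 − 88 = -11.
(Totals: 1298 → 1287.)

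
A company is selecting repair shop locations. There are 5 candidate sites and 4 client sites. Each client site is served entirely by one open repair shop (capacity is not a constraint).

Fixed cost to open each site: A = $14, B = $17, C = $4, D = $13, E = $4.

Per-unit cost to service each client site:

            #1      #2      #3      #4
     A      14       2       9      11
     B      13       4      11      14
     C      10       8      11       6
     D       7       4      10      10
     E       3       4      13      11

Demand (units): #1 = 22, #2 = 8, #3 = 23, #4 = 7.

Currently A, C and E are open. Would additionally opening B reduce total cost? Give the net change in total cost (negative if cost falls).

No — net change +17 (cost rises by 17).

Current service cost with {A, C, E}: 331.
Adding B: each client site re-picks its cheapest; new service cost 331, saving 0.
Extra fixed cost: 17. Net change = 17 − 0 = 17.
(Totals: 353 → 370.)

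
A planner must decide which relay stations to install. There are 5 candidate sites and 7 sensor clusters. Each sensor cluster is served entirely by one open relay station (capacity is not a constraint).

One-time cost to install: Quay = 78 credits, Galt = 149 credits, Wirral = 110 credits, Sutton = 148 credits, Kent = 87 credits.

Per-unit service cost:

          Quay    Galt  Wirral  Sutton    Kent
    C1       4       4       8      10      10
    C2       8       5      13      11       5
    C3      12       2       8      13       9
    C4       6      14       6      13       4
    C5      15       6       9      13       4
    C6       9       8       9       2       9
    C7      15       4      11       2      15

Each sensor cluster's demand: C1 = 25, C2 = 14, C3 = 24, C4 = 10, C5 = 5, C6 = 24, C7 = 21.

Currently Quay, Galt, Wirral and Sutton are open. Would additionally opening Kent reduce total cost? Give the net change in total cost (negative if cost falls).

Current service cost with {Quay, Galt, Wirral, Sutton}: 398.
Adding Kent: each sensor cluster re-picks its cheapest; new service cost 368, saving 30.
Extra fixed cost: 87. Net change = 87 − 30 = 57.
(Totals: 883 → 940.)

No — net change +57 (cost rises by 57).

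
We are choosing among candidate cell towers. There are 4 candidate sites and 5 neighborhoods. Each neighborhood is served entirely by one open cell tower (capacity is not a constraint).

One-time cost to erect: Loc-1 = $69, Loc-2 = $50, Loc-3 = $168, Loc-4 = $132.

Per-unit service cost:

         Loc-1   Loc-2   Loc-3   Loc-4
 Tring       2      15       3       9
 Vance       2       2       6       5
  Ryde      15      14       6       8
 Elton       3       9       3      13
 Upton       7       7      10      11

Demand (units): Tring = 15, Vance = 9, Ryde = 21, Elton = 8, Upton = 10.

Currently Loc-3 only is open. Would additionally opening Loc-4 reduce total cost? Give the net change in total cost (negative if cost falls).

Current service cost with {Loc-3}: 349.
Adding Loc-4: each neighborhood re-picks its cheapest; new service cost 340, saving 9.
Extra fixed cost: 132. Net change = 132 − 9 = 123.
(Totals: 517 → 640.)

No — net change +123 (cost rises by 123).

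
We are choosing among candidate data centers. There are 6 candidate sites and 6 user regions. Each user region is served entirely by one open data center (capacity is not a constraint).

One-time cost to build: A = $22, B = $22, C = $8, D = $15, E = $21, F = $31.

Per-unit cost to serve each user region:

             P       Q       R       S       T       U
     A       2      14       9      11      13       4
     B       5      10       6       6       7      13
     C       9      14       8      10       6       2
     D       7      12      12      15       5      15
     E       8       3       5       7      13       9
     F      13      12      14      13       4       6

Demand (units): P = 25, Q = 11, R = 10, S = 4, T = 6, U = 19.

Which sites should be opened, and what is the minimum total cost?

Open A, C and E; minimum total cost 286.

For any fixed open set, each user region goes to its cheapest open site; total = fixed + service.
{A, C, E}: P→A 2·25=50, Q→E 3·11=33, R→E 5·10=50, S→E 7·4=28, T→C 6·6=36, U→C 2·19=38. Service 235; fixed 51; total 286.
{A, C, D, E}: service 229 + fixed 66 = 295
{A, B, C, E}: P→A 2·25=50, Q→E 3·11=33, R→E 5·10=50, S→B 6·4=24, T→C 6·6=36, U→C 2·19=38. Service 231; fixed 73; total 304.
{A, B, C, D, E, F}: P→A 2·25=50, Q→E 3·11=33, R→E 5·10=50, S→B 6·4=24, T→F 4·6=24, U→C 2·19=38. Service 219; fixed 119; total 338.
No other subset beats 286.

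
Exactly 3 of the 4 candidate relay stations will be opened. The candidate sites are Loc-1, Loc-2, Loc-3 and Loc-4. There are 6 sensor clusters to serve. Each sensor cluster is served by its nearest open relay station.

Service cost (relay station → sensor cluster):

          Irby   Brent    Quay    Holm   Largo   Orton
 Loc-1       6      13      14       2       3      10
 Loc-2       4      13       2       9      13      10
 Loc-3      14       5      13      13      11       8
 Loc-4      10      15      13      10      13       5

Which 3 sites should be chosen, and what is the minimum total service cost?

Choose Loc-1, Loc-2 and Loc-3; total service cost 24.

With exactly 3 open, each sensor cluster uses its cheapest among the chosen.
{Loc-1, Loc-2, Loc-3}: Irby→Loc-2 4, Brent→Loc-3 5, Quay→Loc-2 2, Holm→Loc-1 2, Largo→Loc-1 3, Orton→Loc-3 8. Service cost 24.
{Loc-1, Loc-2, Loc-4}: service cost 29
{Loc-1, Loc-3, Loc-4}: service cost 34
Among all 4 size-3 choices, {Loc-1, Loc-2, Loc-3} is lowest.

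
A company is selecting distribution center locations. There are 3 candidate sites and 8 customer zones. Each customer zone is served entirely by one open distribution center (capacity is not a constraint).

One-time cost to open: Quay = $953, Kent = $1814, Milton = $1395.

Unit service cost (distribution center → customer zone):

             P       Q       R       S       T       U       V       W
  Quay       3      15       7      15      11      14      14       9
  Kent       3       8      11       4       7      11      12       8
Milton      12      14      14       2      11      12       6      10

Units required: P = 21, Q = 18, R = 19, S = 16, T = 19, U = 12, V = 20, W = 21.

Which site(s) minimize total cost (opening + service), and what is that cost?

For any fixed open set, each customer zone goes to its cheapest open site; total = fixed + service.
{Quay}: P→Quay 3·21=63, Q→Quay 15·18=270, R→Quay 7·19=133, S→Quay 15·16=240, T→Quay 11·19=209, U→Quay 14·12=168, V→Quay 14·20=280, W→Quay 9·21=189. Service 1552; fixed 953; total 2505.
{Milton}: service 1485 + fixed 1395 = 2880
{Kent}: P→Kent 3·21=63, Q→Kent 8·18=144, R→Kent 11·19=209, S→Kent 4·16=64, T→Kent 7·19=133, U→Kent 11·12=132, V→Kent 12·20=240, W→Kent 8·21=168. Service 1153; fixed 1814; total 2967.
{Quay, Kent, Milton}: service 925 + fixed 4162 = 5087
(All 7 nonempty subsets were checked; Quay only is lowest.)

Open Quay only; minimum total cost 2505.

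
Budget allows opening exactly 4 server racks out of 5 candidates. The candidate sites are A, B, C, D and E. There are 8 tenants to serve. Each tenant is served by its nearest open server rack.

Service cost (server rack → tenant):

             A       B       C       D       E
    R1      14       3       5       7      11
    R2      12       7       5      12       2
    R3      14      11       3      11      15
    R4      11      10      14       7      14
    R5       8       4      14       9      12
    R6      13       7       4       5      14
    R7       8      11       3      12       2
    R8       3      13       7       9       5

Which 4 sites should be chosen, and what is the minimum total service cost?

Choose B, C, D and E; total service cost 30.

With exactly 4 open, each tenant uses its cheapest among the chosen.
{B, C, D, E}: R1→B 3, R2→E 2, R3→C 3, R4→D 7, R5→B 4, R6→C 4, R7→E 2, R8→E 5. Service cost 30.
{A, B, C, E}: service cost 31
{A, B, C, D}: service cost 32
Among all 5 size-4 choices, {B, C, D, E} is lowest.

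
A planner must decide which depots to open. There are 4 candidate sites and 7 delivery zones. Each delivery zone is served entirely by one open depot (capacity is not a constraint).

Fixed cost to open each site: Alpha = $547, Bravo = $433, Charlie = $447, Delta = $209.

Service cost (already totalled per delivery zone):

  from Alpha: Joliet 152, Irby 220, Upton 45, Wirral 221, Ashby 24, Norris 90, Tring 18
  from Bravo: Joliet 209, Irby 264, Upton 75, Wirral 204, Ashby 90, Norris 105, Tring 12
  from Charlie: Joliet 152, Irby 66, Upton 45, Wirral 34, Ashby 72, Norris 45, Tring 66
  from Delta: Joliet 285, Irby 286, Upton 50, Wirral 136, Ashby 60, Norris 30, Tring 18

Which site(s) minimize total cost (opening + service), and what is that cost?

For any fixed open set, each delivery zone goes to its cheapest open site; total = fixed + service.
{Charlie}: Joliet→Charlie 152, Irby→Charlie 66, Upton→Charlie 45, Wirral→Charlie 34, Ashby→Charlie 72, Norris→Charlie 45, Tring→Charlie 66. Service 480; fixed 447; total 927.
{Charlie, Delta}: service 405 + fixed 656 = 1061
{Delta}: service 865 + fixed 209 = 1074
{Alpha, Bravo, Charlie, Delta}: service 363 + fixed 1636 = 1999
No other subset beats 927.

Open Charlie only; minimum total cost 927.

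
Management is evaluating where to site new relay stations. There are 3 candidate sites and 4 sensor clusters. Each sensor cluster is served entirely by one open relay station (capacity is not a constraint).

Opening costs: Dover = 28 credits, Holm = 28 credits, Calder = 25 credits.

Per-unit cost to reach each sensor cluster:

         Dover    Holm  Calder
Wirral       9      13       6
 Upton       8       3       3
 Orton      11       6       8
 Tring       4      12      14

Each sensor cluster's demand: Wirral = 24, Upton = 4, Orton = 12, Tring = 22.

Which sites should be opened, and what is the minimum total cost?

Open Dover and Calder; minimum total cost 393.

For any fixed open set, each sensor cluster goes to its cheapest open site; total = fixed + service.
{Dover, Calder}: Wirral→Calder 6·24=144, Upton→Calder 3·4=12, Orton→Calder 8·12=96, Tring→Dover 4·22=88. Service 340; fixed 53; total 393.
{Dover, Holm, Calder}: service 316 + fixed 81 = 397
{Dover, Holm}: service 388 + fixed 56 = 444
{Calder}: service 560 + fixed 25 = 585
(All 7 nonempty subsets were checked; Dover and Calder is lowest.)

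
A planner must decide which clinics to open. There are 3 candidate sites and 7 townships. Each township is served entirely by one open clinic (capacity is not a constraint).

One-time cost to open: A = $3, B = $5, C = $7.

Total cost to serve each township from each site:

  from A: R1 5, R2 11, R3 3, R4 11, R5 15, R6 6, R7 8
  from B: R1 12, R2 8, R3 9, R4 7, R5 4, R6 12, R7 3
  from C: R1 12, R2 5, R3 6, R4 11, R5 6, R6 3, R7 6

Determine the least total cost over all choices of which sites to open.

For any fixed open set, each township goes to its cheapest open site; total = fixed + service.
{A, B}: R1→A 5, R2→B 8, R3→A 3, R4→B 7, R5→B 4, R6→A 6, R7→B 3. Service 36; fixed 8; total 44.
{A, B, C}: R1→A 5, R2→C 5, R3→A 3, R4→B 7, R5→B 4, R6→C 3, R7→B 3. Service 30; fixed 15; total 45.
{A, C}: R1→A 5, R2→C 5, R3→A 3, R4→A 11, R5→C 6, R6→C 3, R7→C 6. Service 39; fixed 10; total 49.
{A}: R1→A 5, R2→A 11, R3→A 3, R4→A 11, R5→A 15, R6→A 6, R7→A 8. Service 59; fixed 3; total 62.
No other subset beats 44.

Minimum total cost: 44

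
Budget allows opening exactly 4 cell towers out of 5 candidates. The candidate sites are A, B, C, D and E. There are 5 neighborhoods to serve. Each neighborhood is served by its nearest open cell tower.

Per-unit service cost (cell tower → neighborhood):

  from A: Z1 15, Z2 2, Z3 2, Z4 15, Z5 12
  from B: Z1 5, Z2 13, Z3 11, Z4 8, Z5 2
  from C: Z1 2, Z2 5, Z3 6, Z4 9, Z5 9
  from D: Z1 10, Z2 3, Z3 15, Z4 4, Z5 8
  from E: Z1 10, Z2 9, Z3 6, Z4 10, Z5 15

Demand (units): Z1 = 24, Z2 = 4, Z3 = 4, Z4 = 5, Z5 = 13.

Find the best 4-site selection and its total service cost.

Choose A, B, C and D; total service cost 110.

With exactly 4 open, each neighborhood uses its cheapest among the chosen.
{A, B, C, D}: Z1→C 2·24=48, Z2→A 2·4=8, Z3→A 2·4=8, Z4→D 4·5=20, Z5→B 2·13=26. Service cost 110.
{A, B, C, E}: service cost 130
{B, C, D, E}: service cost 130
Among all 5 size-4 choices, {A, B, C, D} is lowest.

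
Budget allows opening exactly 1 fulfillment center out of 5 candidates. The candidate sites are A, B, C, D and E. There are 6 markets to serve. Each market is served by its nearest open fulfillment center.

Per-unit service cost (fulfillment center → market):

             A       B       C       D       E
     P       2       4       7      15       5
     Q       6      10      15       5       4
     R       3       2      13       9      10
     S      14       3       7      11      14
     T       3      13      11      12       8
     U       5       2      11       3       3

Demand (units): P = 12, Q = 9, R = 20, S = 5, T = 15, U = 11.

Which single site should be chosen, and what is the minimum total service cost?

With exactly 1 open, each market uses its cheapest among the chosen.
{A}: P→A 2·12=24, Q→A 6·9=54, R→A 3·20=60, S→A 14·5=70, T→A 3·15=45, U→A 5·11=55. Service cost 308.
{B}: service cost 410
{E}: service cost 519
Among all 5 size-1 choices, {A} is lowest.

Choose A only; total service cost 308.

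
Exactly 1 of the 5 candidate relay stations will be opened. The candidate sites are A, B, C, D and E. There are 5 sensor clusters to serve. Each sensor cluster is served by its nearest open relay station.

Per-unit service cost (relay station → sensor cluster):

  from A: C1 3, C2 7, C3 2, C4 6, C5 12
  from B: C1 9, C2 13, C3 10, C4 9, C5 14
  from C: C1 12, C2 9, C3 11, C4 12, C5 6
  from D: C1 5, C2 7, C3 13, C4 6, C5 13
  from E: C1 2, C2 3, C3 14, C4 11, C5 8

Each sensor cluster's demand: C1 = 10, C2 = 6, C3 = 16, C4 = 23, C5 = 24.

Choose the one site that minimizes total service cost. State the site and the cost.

With exactly 1 open, each sensor cluster uses its cheapest among the chosen.
{A}: C1→A 3·10=30, C2→A 7·6=42, C3→A 2·16=32, C4→A 6·23=138, C5→A 12·24=288. Service cost 530.
{E}: service cost 707
{D}: service cost 750
Among all 5 size-1 choices, {A} is lowest.

Choose A only; total service cost 530.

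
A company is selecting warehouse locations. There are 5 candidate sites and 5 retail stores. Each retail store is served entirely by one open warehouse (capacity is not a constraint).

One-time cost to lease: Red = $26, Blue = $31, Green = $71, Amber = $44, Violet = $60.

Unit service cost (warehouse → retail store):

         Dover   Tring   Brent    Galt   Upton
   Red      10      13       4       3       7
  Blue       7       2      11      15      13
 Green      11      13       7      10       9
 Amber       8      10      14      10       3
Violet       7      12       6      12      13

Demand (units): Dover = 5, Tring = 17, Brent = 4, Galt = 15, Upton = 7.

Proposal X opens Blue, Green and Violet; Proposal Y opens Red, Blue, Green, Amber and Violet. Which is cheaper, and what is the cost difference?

Proposal X: {Blue, Green, Violet}: Dover→Blue 7·5=35, Tring→Blue 2·17=34, Brent→Violet 6·4=24, Galt→Green 10·15=150, Upton→Green 9·7=63. Service 306; fixed 162; total 468.
Proposal Y: {Red, Blue, Green, Amber, Violet}: Dover→Blue 7·5=35, Tring→Blue 2·17=34, Brent→Red 4·4=16, Galt→Red 3·15=45, Upton→Amber 3·7=21. Service 151; fixed 232; total 383.
Difference: |468 − 383| = 85.

Proposal Y is cheaper by 85.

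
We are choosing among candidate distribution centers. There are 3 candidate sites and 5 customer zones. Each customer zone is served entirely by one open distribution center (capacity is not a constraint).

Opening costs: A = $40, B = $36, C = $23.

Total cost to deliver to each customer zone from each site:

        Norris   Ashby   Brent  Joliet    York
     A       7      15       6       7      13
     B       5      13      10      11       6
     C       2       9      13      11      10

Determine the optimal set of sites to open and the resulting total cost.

For any fixed open set, each customer zone goes to its cheapest open site; total = fixed + service.
{C}: Norris→C 2, Ashby→C 9, Brent→C 13, Joliet→C 11, York→C 10. Service 45; fixed 23; total 68.
{B}: service 45 + fixed 36 = 81
{A}: service 48 + fixed 40 = 88
{A, B, C}: service 30 + fixed 99 = 129
No other subset beats 68.

Open C only; minimum total cost 68.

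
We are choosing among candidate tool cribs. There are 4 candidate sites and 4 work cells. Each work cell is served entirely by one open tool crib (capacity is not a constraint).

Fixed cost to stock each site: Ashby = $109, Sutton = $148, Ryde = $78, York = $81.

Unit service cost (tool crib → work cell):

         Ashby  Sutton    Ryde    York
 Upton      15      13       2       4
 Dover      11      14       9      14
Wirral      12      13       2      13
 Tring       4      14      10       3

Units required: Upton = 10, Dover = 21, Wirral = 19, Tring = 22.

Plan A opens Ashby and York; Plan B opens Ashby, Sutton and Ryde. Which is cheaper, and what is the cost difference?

Plan B is cheaper by 85.

Plan A: {Ashby, York}: Upton→York 4·10=40, Dover→Ashby 11·21=231, Wirral→Ashby 12·19=228, Tring→York 3·22=66. Service 565; fixed 190; total 755.
Plan B: {Ashby, Sutton, Ryde}: Upton→Ryde 2·10=20, Dover→Ryde 9·21=189, Wirral→Ryde 2·19=38, Tring→Ashby 4·22=88. Service 335; fixed 335; total 670.
Difference: |755 − 670| = 85.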